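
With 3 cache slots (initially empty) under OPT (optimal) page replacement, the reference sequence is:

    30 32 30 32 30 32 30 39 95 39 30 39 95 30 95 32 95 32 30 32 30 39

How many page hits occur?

16

30: fault, frames (30)
32: fault, frames (30 32)
30: hit
32: hit
30: hit
32: hit
30: hit
39: fault, frames (30 32 39)
95: fault, evict 32, frames (30 39 95)
39: hit
30: hit
39: hit
95: hit
30: hit
95: hit
32: fault, evict 39, frames (30 95 32)
95: hit
32: hit
30: hit
32: hit
30: hit
39: fault, evict 32, frames (30 95 39)
Hits: 16.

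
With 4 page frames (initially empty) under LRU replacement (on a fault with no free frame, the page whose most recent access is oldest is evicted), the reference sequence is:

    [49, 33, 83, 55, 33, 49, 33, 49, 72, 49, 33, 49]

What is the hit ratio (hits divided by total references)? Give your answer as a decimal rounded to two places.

49 -> fault, frames [49]
33 -> fault, frames [49, 33]
83 -> fault, frames [49, 33, 83]
55 -> fault, frames [49, 33, 83, 55]
33 -> hit
49 -> hit
33 -> hit
49 -> hit
72 -> fault, evict 83, frames [55, 33, 49, 72]
49 -> hit
33 -> hit
49 -> hit
Hits: 7 of 12 references → 7/12 = 0.5833.

0.58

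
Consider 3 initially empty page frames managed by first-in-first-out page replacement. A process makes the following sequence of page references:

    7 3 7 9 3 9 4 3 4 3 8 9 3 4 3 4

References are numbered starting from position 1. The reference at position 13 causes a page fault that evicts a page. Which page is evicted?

pos 1: 7 → miss, frames (7)
pos 2: 3 → miss, frames (7 3)
pos 3: 7 → hit
pos 4: 9 → miss, frames (7 3 9)
pos 5: 3 → hit
pos 6: 9 → hit
pos 7: 4 → miss, evict 7, frames (3 9 4)
pos 8: 3 → hit
pos 9: 4 → hit
pos 10: 3 → hit
pos 11: 8 → miss, evict 3, frames (9 4 8)
pos 12: 9 → hit
pos 13: 3 → miss, evict 9, frames (4 8 3)
At position 13, page 9 is evicted.

9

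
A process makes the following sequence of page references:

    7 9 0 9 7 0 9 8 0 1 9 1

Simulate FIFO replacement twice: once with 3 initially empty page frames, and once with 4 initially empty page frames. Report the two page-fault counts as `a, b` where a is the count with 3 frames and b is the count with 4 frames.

3 frames: F F F . . . . F . F F . → 6 faults.
4 frames: F F F . . . . F . F . . → 5 faults.
5 < 6: adding a frame reduced faults, as is typical.

6, 5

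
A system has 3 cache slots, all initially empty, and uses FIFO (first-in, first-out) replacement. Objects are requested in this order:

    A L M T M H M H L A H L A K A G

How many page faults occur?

9

A -> miss, frames {A}
L -> miss, frames {A,L}
M -> miss, frames {A,L,M}
T -> miss, evict A, frames {L,M,T}
M -> hit
H -> miss, evict L, frames {M,T,H}
M -> hit
H -> hit
L -> miss, evict M, frames {T,H,L}
A -> miss, evict T, frames {H,L,A}
H -> hit
L -> hit
A -> hit
K -> miss, evict H, frames {L,A,K}
A -> hit
G -> miss, evict L, frames {A,K,G}
Page faults: 9.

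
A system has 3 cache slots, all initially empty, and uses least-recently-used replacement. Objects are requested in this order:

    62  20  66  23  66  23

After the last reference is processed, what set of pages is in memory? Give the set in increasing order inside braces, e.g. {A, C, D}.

{20, 23, 66}

62 -> fault, frames [62]
20 -> fault, frames [62, 20]
66 -> fault, frames [62, 20, 66]
23 -> fault, evict 62, frames [20, 66, 23]
66 -> hit
23 -> hit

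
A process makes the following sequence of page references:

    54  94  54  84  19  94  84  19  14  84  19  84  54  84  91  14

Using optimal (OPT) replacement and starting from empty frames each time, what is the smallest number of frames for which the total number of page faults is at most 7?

3

f=1: 16 faults
f=2: 10 faults
f=3: 7 faults
f=4: 6 faults
f=5: 6 faults
f=6: 6 faults
Smallest f with faults ≤ 7 is 3.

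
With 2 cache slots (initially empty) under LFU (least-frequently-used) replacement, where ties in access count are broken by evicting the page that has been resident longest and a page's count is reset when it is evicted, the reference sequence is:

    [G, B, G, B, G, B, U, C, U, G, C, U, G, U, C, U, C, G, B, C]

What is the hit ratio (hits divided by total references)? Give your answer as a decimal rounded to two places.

G: fault, frames (G)
B: fault, frames (G B)
G: hit
B: hit
G: hit
B: hit
U: fault, evict G, frames (B U)
C: fault, evict U, frames (B C)
U: fault, evict C, frames (B U)
G: fault, evict U, frames (B G)
C: fault, evict G, frames (B C)
U: fault, evict C, frames (B U)
G: fault, evict U, frames (B G)
U: fault, evict G, frames (B U)
C: fault, evict U, frames (B C)
U: fault, evict C, frames (B U)
C: fault, evict U, frames (B C)
G: fault, evict C, frames (B G)
B: hit
C: fault, evict G, frames (B C)
Hits: 5 of 20 references → 5/20 = 0.2500.

0.25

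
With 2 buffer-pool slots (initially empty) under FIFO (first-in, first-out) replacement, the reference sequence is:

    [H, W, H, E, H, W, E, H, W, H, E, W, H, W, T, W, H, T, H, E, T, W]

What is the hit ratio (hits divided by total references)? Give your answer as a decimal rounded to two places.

H → fault, frames (H)
W → fault, frames (H W)
H → hit
E → fault, evict H, frames (W E)
H → fault, evict W, frames (E H)
W → fault, evict E, frames (H W)
E → fault, evict H, frames (W E)
H → fault, evict W, frames (E H)
W → fault, evict E, frames (H W)
H → hit
E → fault, evict H, frames (W E)
W → hit
H → fault, evict W, frames (E H)
W → fault, evict E, frames (H W)
T → fault, evict H, frames (W T)
W → hit
H → fault, evict W, frames (T H)
T → hit
H → hit
E → fault, evict T, frames (H E)
T → fault, evict H, frames (E T)
W → fault, evict E, frames (T W)
Hits: 6 of 22 references → 6/22 = 0.2727.

0.27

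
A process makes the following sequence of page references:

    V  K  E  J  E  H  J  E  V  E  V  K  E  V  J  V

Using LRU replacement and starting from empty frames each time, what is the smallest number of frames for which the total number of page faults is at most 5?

f=1: 16 faults
f=2: 12 faults
f=3: 8 faults
f=4: 7 faults
f=5: 5 faults
Smallest f with faults ≤ 5 is 5.

5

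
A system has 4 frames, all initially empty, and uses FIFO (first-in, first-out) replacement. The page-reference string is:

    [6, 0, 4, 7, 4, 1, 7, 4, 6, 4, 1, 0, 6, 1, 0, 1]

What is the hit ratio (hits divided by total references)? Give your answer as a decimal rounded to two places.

0.56

6 → miss, frames {6}
0 → miss, frames {6,0}
4 → miss, frames {6,0,4}
7 → miss, frames {6,0,4,7}
4 → hit
1 → miss, evict 6, frames {0,4,7,1}
7 → hit
4 → hit
6 → miss, evict 0, frames {4,7,1,6}
4 → hit
1 → hit
0 → miss, evict 4, frames {7,1,6,0}
6 → hit
1 → hit
0 → hit
1 → hit
Hits: 9 of 16 references → 9/16 = 0.5625.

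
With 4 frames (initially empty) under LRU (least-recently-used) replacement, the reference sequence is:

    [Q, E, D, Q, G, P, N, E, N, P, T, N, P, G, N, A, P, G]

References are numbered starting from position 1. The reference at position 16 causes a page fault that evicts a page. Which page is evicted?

pos 1: Q → miss, frames {Q}
pos 2: E → miss, frames {Q,E}
pos 3: D → miss, frames {Q,E,D}
pos 4: Q → hit
pos 5: G → miss, frames {E,D,Q,G}
pos 6: P → miss, evict E, frames {D,Q,G,P}
pos 7: N → miss, evict D, frames {Q,G,P,N}
pos 8: E → miss, evict Q, frames {G,P,N,E}
pos 9: N → hit
pos 10: P → hit
pos 11: T → miss, evict G, frames {E,N,P,T}
pos 12: N → hit
pos 13: P → hit
pos 14: G → miss, evict E, frames {T,N,P,G}
pos 15: N → hit
pos 16: A → miss, evict T, frames {P,G,N,A}
At position 16, page T is evicted.

T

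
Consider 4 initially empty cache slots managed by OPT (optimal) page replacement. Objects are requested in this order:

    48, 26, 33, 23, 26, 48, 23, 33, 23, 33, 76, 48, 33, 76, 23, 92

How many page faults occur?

48 -> miss, frames {48}
26 -> miss, frames {48,26}
33 -> miss, frames {48,26,33}
23 -> miss, frames {48,26,33,23}
26 -> hit
48 -> hit
23 -> hit
33 -> hit
23 -> hit
33 -> hit
76 -> miss, evict 26, frames {48,33,23,76}
48 -> hit
33 -> hit
76 -> hit
23 -> hit
92 -> miss, evict 76, frames {48,33,23,92}
Page faults: 6.

6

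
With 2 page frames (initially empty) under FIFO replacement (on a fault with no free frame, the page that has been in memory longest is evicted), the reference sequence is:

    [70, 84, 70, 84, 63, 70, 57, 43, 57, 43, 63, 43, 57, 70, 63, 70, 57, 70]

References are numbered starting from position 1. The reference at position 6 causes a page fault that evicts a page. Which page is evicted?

84

pos 1: 70: fault, frames [70]
pos 2: 84: fault, frames [70, 84]
pos 3: 70: hit
pos 4: 84: hit
pos 5: 63: fault, evict 70, frames [84, 63]
pos 6: 70: fault, evict 84, frames [63, 70]
At position 6, page 84 is evicted.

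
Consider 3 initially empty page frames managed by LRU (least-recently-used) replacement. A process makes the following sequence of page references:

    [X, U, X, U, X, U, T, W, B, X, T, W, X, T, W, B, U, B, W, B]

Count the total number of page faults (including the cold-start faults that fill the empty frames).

10

X → fault, frames {X}
U → fault, frames {X,U}
X → hit
U → hit
X → hit
U → hit
T → fault, frames {X,U,T}
W → fault, evict X, frames {U,T,W}
B → fault, evict U, frames {T,W,B}
X → fault, evict T, frames {W,B,X}
T → fault, evict W, frames {B,X,T}
W → fault, evict B, frames {X,T,W}
X → hit
T → hit
W → hit
B → fault, evict X, frames {T,W,B}
U → fault, evict T, frames {W,B,U}
B → hit
W → hit
B → hit
Page faults: 10.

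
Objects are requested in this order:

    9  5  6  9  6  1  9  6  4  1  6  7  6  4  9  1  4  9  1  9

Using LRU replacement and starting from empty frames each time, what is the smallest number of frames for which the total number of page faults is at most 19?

2

f=1: 20 faults
f=2: 17 faults
f=3: 10 faults
f=4: 8 faults
f=5: 6 faults
f=6: 6 faults
Smallest f with faults ≤ 19 is 2.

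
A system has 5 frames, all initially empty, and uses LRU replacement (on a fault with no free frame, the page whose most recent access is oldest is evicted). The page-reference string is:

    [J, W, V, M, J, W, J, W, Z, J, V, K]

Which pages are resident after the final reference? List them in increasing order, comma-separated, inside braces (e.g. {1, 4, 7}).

J: miss, frames (J)
W: miss, frames (J W)
V: miss, frames (J W V)
M: miss, frames (J W V M)
J: hit
W: hit
J: hit
W: hit
Z: miss, frames (V M J W Z)
J: hit
V: hit
K: miss, evict M, frames (W Z J V K)

{J, K, V, W, Z}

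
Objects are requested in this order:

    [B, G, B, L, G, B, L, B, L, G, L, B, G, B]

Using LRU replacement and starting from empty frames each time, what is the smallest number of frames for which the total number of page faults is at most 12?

f=1: 14 faults
f=2: 9 faults
f=3: 3 faults
Smallest f with faults ≤ 12 is 2.

2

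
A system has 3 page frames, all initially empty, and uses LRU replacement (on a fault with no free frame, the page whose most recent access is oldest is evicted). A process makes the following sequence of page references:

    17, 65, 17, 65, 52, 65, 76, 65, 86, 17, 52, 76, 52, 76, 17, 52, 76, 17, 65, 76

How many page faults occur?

17: fault, frames (17)
65: fault, frames (17 65)
17: hit
65: hit
52: fault, frames (17 65 52)
65: hit
76: fault, evict 17, frames (52 65 76)
65: hit
86: fault, evict 52, frames (76 65 86)
17: fault, evict 76, frames (65 86 17)
52: fault, evict 65, frames (86 17 52)
76: fault, evict 86, frames (17 52 76)
52: hit
76: hit
17: hit
52: hit
76: hit
17: hit
65: fault, evict 52, frames (76 17 65)
76: hit
Page faults: 9.

9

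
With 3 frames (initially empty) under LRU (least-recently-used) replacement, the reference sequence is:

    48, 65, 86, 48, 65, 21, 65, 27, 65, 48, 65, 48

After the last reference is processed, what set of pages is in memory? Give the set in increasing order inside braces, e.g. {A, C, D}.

{27, 48, 65}

48 → miss, frames [48]
65 → miss, frames [48, 65]
86 → miss, frames [48, 65, 86]
48 → hit
65 → hit
21 → miss, evict 86, frames [48, 65, 21]
65 → hit
27 → miss, evict 48, frames [21, 65, 27]
65 → hit
48 → miss, evict 21, frames [27, 65, 48]
65 → hit
48 → hit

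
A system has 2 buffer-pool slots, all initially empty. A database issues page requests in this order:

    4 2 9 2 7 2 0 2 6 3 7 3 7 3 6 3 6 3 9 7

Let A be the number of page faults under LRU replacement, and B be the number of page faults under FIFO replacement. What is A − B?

Under LRU: F F F . F . F . F F F . . . F . . . F F → 11 faults.
Under FIFO: F F F . F F F . F F F . . . F F . . F F → 13 faults.
A − B = 11 − 13 = -2.

-2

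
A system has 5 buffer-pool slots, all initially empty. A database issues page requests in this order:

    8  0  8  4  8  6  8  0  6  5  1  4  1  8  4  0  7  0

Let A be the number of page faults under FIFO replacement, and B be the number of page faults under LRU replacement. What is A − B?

-1

Under FIFO: F F . F . F . . . F F . . F . F F . → 9 faults.
Under LRU: F F . F . F . . . F F F . F . F F . → 10 faults.
A − B = 9 − 10 = -1.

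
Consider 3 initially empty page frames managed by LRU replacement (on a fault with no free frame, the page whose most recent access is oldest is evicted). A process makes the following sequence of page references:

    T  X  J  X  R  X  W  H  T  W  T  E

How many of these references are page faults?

T -> miss, frames [T]
X -> miss, frames [T, X]
J -> miss, frames [T, X, J]
X -> hit
R -> miss, evict T, frames [J, X, R]
X -> hit
W -> miss, evict J, frames [R, X, W]
H -> miss, evict R, frames [X, W, H]
T -> miss, evict X, frames [W, H, T]
W -> hit
T -> hit
E -> miss, evict H, frames [W, T, E]
Page faults: 8.

8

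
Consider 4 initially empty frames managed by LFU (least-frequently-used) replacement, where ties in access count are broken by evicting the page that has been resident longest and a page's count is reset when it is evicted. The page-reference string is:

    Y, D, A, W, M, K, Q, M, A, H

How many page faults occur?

9

Y → fault, frames {Y}
D → fault, frames {Y,D}
A → fault, frames {Y,D,A}
W → fault, frames {Y,D,A,W}
M → fault, evict Y, frames {D,A,W,M}
K → fault, evict D, frames {A,W,M,K}
Q → fault, evict A, frames {W,M,K,Q}
M → hit
A → fault, evict W, frames {M,K,Q,A}
H → fault, evict K, frames {M,Q,A,H}
Page faults: 9.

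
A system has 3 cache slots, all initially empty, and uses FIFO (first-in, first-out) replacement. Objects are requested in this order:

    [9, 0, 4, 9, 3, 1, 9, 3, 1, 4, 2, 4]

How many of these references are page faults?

9 → miss, frames [9]
0 → miss, frames [9, 0]
4 → miss, frames [9, 0, 4]
9 → hit
3 → miss, evict 9, frames [0, 4, 3]
1 → miss, evict 0, frames [4, 3, 1]
9 → miss, evict 4, frames [3, 1, 9]
3 → hit
1 → hit
4 → miss, evict 3, frames [1, 9, 4]
2 → miss, evict 1, frames [9, 4, 2]
4 → hit
Page faults: 8.

8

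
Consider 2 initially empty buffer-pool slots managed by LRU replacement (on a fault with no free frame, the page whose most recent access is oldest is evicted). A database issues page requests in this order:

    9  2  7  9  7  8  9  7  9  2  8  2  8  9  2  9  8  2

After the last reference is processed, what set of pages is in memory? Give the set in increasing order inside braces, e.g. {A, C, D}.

{2, 8}

9 → miss, frames (9)
2 → miss, frames (9 2)
7 → miss, evict 9, frames (2 7)
9 → miss, evict 2, frames (7 9)
7 → hit
8 → miss, evict 9, frames (7 8)
9 → miss, evict 7, frames (8 9)
7 → miss, evict 8, frames (9 7)
9 → hit
2 → miss, evict 7, frames (9 2)
8 → miss, evict 9, frames (2 8)
2 → hit
8 → hit
9 → miss, evict 2, frames (8 9)
2 → miss, evict 8, frames (9 2)
9 → hit
8 → miss, evict 2, frames (9 8)
2 → miss, evict 9, frames (8 2)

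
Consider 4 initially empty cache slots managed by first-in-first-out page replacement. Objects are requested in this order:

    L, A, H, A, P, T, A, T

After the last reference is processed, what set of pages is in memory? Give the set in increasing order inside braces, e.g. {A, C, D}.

L: fault, frames (L)
A: fault, frames (L A)
H: fault, frames (L A H)
A: hit
P: fault, frames (L A H P)
T: fault, evict L, frames (A H P T)
A: hit
T: hit

{A, H, P, T}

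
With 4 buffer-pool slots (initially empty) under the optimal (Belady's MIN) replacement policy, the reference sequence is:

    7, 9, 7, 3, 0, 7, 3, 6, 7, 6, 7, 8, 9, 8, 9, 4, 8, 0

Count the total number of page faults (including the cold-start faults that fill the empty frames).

7

7 -> fault, frames [7]
9 -> fault, frames [7, 9]
7 -> hit
3 -> fault, frames [7, 9, 3]
0 -> fault, frames [7, 9, 3, 0]
7 -> hit
3 -> hit
6 -> fault, evict 3, frames [7, 9, 0, 6]
7 -> hit
6 -> hit
7 -> hit
8 -> fault, evict 6, frames [7, 9, 0, 8]
9 -> hit
8 -> hit
9 -> hit
4 -> fault, evict 9, frames [7, 0, 8, 4]
8 -> hit
0 -> hit
Page faults: 7.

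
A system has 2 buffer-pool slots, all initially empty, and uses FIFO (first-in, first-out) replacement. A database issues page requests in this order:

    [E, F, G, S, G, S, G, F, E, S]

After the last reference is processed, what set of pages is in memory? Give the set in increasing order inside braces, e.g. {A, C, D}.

E: miss, frames {E}
F: miss, frames {E,F}
G: miss, evict E, frames {F,G}
S: miss, evict F, frames {G,S}
G: hit
S: hit
G: hit
F: miss, evict G, frames {S,F}
E: miss, evict S, frames {F,E}
S: miss, evict F, frames {E,S}

{E, S}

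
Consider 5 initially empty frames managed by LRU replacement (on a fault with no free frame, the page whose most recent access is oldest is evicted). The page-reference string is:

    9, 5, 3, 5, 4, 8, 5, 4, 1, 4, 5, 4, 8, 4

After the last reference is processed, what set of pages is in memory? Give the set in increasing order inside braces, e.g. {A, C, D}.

{1, 3, 4, 5, 8}

9 → fault, frames (9)
5 → fault, frames (9 5)
3 → fault, frames (9 5 3)
5 → hit
4 → fault, frames (9 3 5 4)
8 → fault, frames (9 3 5 4 8)
5 → hit
4 → hit
1 → fault, evict 9, frames (3 8 5 4 1)
4 → hit
5 → hit
4 → hit
8 → hit
4 → hit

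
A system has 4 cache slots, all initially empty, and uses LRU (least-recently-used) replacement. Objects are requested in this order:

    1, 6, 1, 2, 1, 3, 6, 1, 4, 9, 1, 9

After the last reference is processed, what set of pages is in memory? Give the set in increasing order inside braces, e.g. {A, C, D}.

1: miss, frames (1)
6: miss, frames (1 6)
1: hit
2: miss, frames (6 1 2)
1: hit
3: miss, frames (6 2 1 3)
6: hit
1: hit
4: miss, evict 2, frames (3 6 1 4)
9: miss, evict 3, frames (6 1 4 9)
1: hit
9: hit

{1, 4, 6, 9}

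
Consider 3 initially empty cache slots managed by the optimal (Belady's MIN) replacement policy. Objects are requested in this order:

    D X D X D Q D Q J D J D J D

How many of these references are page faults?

4

D → fault, frames {D}
X → fault, frames {D,X}
D → hit
X → hit
D → hit
Q → fault, frames {D,X,Q}
D → hit
Q → hit
J → fault, evict Q, frames {D,X,J}
D → hit
J → hit
D → hit
J → hit
D → hit
Page faults: 4.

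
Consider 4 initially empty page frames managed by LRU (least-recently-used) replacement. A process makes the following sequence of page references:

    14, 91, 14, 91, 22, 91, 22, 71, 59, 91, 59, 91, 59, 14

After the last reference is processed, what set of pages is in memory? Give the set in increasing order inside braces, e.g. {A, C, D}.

14 -> fault, frames (14)
91 -> fault, frames (14 91)
14 -> hit
91 -> hit
22 -> fault, frames (14 91 22)
91 -> hit
22 -> hit
71 -> fault, frames (14 91 22 71)
59 -> fault, evict 14, frames (91 22 71 59)
91 -> hit
59 -> hit
91 -> hit
59 -> hit
14 -> fault, evict 22, frames (71 91 59 14)

{14, 59, 71, 91}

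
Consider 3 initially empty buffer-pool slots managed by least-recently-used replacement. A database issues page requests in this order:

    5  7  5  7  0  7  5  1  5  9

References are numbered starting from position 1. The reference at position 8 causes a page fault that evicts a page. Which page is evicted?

pos 1: 5: fault, frames (5)
pos 2: 7: fault, frames (5 7)
pos 3: 5: hit
pos 4: 7: hit
pos 5: 0: fault, frames (5 7 0)
pos 6: 7: hit
pos 7: 5: hit
pos 8: 1: fault, evict 0, frames (7 5 1)
At position 8, page 0 is evicted.

0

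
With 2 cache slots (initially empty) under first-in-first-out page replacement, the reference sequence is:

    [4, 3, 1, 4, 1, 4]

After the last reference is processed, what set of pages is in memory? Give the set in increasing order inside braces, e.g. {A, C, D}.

4 -> fault, frames {4}
3 -> fault, frames {4,3}
1 -> fault, evict 4, frames {3,1}
4 -> fault, evict 3, frames {1,4}
1 -> hit
4 -> hit

{1, 4}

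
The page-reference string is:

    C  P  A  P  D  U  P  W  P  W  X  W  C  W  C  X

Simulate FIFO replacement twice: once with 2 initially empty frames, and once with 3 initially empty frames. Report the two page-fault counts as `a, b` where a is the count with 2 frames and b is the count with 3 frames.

2 frames: F F F . F F F F . . F . F F . F → 11 faults.
3 frames: F F F . F F F F . . F . F . . . → 9 faults.
9 < 11: adding a frame reduced faults, as is typical.

11, 9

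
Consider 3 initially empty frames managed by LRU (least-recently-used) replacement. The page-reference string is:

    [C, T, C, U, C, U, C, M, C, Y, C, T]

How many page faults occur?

6

C: miss, frames [C]
T: miss, frames [C, T]
C: hit
U: miss, frames [T, C, U]
C: hit
U: hit
C: hit
M: miss, evict T, frames [U, C, M]
C: hit
Y: miss, evict U, frames [M, C, Y]
C: hit
T: miss, evict M, frames [Y, C, T]
Page faults: 6.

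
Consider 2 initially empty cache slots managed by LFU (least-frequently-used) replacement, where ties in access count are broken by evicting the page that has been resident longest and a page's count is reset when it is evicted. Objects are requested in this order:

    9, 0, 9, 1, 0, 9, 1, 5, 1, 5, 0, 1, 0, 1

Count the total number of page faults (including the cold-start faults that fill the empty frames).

12

9 -> fault, frames {9}
0 -> fault, frames {9,0}
9 -> hit
1 -> fault, evict 0, frames {9,1}
0 -> fault, evict 1, frames {9,0}
9 -> hit
1 -> fault, evict 0, frames {9,1}
5 -> fault, evict 1, frames {9,5}
1 -> fault, evict 5, frames {9,1}
5 -> fault, evict 1, frames {9,5}
0 -> fault, evict 5, frames {9,0}
1 -> fault, evict 0, frames {9,1}
0 -> fault, evict 1, frames {9,0}
1 -> fault, evict 0, frames {9,1}
Page faults: 12.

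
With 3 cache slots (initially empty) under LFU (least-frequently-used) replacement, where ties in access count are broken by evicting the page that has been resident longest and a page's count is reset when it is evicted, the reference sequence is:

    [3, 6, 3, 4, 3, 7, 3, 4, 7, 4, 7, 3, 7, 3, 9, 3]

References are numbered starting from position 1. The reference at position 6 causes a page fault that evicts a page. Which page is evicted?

6

pos 1: 3 → miss, frames {3}
pos 2: 6 → miss, frames {3,6}
pos 3: 3 → hit
pos 4: 4 → miss, frames {3,6,4}
pos 5: 3 → hit
pos 6: 7 → miss, evict 6, frames {3,4,7}
At position 6, page 6 is evicted.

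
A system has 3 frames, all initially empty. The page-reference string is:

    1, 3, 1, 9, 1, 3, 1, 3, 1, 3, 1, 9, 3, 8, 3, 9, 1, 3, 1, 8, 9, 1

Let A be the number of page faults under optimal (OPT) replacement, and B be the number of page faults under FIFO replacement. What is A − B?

-1

Under OPT: F F . F . . . . . . . . . F . . F . . . F . → 6 faults.
Under FIFO: F F . F . . . . . . . . . F . . F F . . F . → 7 faults.
A − B = 6 − 7 = -1.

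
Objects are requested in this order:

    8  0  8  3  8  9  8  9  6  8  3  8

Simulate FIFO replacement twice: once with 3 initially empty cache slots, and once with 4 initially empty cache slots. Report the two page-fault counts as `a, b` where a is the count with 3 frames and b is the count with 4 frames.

3 frames: F F . F . F F . F . F . → 7 faults.
4 frames: F F . F . F . . F F . . → 6 faults.
6 < 7: adding a frame reduced faults, as is typical.

7, 6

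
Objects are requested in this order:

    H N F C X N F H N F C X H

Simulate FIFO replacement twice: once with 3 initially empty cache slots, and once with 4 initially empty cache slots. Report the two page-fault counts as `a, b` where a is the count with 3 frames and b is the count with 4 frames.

10, 11

3 frames: F F F F F F F F . . F F . → 10 faults.
4 frames: F F F F F . . F F F F F F → 11 faults.
11 > 10: adding a frame increased faults — Belady's anomaly.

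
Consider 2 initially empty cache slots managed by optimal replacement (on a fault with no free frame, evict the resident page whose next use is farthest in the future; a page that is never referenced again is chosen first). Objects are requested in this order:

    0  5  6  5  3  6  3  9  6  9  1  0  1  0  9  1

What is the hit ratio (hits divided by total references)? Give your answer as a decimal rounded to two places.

0: fault, frames (0)
5: fault, frames (0 5)
6: fault, evict 0, frames (5 6)
5: hit
3: fault, evict 5, frames (6 3)
6: hit
3: hit
9: fault, evict 3, frames (6 9)
6: hit
9: hit
1: fault, evict 6, frames (9 1)
0: fault, evict 9, frames (1 0)
1: hit
0: hit
9: fault, evict 0, frames (1 9)
1: hit
Hits: 8 of 16 references → 8/16 = 0.5000.

0.50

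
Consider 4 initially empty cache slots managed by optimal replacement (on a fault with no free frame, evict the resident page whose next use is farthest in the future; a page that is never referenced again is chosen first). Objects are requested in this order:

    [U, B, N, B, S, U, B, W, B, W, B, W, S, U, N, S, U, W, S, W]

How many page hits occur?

U -> miss, frames {U}
B -> miss, frames {U,B}
N -> miss, frames {U,B,N}
B -> hit
S -> miss, frames {U,B,N,S}
U -> hit
B -> hit
W -> miss, evict N, frames {U,B,S,W}
B -> hit
W -> hit
B -> hit
W -> hit
S -> hit
U -> hit
N -> miss, evict B, frames {U,S,W,N}
S -> hit
U -> hit
W -> hit
S -> hit
W -> hit
Hits: 14.

14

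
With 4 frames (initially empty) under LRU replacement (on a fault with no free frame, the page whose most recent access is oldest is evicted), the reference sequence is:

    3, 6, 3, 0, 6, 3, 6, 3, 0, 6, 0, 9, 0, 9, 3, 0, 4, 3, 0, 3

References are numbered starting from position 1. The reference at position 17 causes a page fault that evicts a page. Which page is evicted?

pos 1: 3 -> fault, frames {3}
pos 2: 6 -> fault, frames {3,6}
pos 3: 3 -> hit
pos 4: 0 -> fault, frames {6,3,0}
pos 5: 6 -> hit
pos 6: 3 -> hit
pos 7: 6 -> hit
pos 8: 3 -> hit
pos 9: 0 -> hit
pos 10: 6 -> hit
pos 11: 0 -> hit
pos 12: 9 -> fault, frames {3,6,0,9}
pos 13: 0 -> hit
pos 14: 9 -> hit
pos 15: 3 -> hit
pos 16: 0 -> hit
pos 17: 4 -> fault, evict 6, frames {9,3,0,4}
At position 17, page 6 is evicted.

6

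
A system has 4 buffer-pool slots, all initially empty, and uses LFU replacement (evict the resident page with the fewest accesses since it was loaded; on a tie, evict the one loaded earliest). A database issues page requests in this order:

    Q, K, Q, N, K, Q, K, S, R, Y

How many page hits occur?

Q: fault, frames [Q]
K: fault, frames [Q, K]
Q: hit
N: fault, frames [Q, K, N]
K: hit
Q: hit
K: hit
S: fault, frames [Q, K, N, S]
R: fault, evict N, frames [Q, K, S, R]
Y: fault, evict S, frames [Q, K, R, Y]
Hits: 4.

4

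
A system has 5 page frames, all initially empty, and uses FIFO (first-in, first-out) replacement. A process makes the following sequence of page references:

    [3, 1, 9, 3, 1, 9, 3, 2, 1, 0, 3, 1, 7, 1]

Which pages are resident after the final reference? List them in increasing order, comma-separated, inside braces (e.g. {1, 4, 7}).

3 → miss, frames {3}
1 → miss, frames {3,1}
9 → miss, frames {3,1,9}
3 → hit
1 → hit
9 → hit
3 → hit
2 → miss, frames {3,1,9,2}
1 → hit
0 → miss, frames {3,1,9,2,0}
3 → hit
1 → hit
7 → miss, evict 3, frames {1,9,2,0,7}
1 → hit

{0, 1, 2, 7, 9}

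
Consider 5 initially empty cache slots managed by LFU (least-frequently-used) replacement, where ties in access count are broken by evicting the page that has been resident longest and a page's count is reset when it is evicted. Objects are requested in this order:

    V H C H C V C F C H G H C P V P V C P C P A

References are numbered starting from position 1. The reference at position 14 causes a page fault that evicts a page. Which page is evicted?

F

pos 1: V -> fault, frames (V)
pos 2: H -> fault, frames (V H)
pos 3: C -> fault, frames (V H C)
pos 4: H -> hit
pos 5: C -> hit
pos 6: V -> hit
pos 7: C -> hit
pos 8: F -> fault, frames (V H C F)
pos 9: C -> hit
pos 10: H -> hit
pos 11: G -> fault, frames (V H C F G)
pos 12: H -> hit
pos 13: C -> hit
pos 14: P -> fault, evict F, frames (V H C G P)
At position 14, page F is evicted.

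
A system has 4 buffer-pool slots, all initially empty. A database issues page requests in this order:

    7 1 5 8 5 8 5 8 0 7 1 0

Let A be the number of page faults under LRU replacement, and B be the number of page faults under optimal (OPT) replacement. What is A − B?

Under LRU: F F F F . . . . F F F . → 7 faults.
Under OPT: F F F F . . . . F . . . → 5 faults.
A − B = 7 − 5 = 2.

2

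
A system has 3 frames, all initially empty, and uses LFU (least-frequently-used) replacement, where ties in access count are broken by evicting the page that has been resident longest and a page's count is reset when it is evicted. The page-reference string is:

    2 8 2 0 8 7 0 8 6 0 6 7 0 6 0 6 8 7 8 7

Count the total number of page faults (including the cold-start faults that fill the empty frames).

2 → miss, frames {2}
8 → miss, frames {2,8}
2 → hit
0 → miss, frames {2,8,0}
8 → hit
7 → miss, evict 0, frames {2,8,7}
0 → miss, evict 7, frames {2,8,0}
8 → hit
6 → miss, evict 0, frames {2,8,6}
0 → miss, evict 6, frames {2,8,0}
6 → miss, evict 0, frames {2,8,6}
7 → miss, evict 6, frames {2,8,7}
0 → miss, evict 7, frames {2,8,0}
6 → miss, evict 0, frames {2,8,6}
0 → miss, evict 6, frames {2,8,0}
6 → miss, evict 0, frames {2,8,6}
8 → hit
7 → miss, evict 6, frames {2,8,7}
8 → hit
7 → hit
Page faults: 14.

14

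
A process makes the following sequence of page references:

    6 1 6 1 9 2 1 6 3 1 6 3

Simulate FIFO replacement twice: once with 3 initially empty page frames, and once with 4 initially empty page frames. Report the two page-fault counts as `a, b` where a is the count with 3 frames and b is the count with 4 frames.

3 frames: F F . . F F . F F F . . → 7 faults.
4 frames: F F . . F F . . F . F . → 6 faults.
6 < 7: adding a frame reduced faults, as is typical.

7, 6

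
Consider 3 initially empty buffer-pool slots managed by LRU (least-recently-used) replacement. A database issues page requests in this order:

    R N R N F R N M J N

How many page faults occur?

R -> miss, frames (R)
N -> miss, frames (R N)
R -> hit
N -> hit
F -> miss, frames (R N F)
R -> hit
N -> hit
M -> miss, evict F, frames (R N M)
J -> miss, evict R, frames (N M J)
N -> hit
Page faults: 5.

5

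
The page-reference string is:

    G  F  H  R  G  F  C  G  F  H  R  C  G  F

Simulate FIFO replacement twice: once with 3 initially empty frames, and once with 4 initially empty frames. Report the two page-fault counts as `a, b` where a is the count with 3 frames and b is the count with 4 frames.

3 frames: F F F F F F F . . F F . F F → 11 faults.
4 frames: F F F F . . F F F F F F F F → 12 faults.
12 > 11: adding a frame increased faults — Belady's anomaly.

11, 12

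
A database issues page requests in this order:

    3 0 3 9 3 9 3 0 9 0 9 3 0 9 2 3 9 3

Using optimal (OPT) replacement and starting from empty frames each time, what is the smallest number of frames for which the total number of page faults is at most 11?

2

f=1: 18 faults
f=2: 8 faults
f=3: 4 faults
f=4: 4 faults
Smallest f with faults ≤ 11 is 2.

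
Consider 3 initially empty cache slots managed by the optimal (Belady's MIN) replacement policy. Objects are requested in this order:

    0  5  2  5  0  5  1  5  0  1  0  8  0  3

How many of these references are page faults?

6

0: miss, frames [0]
5: miss, frames [0, 5]
2: miss, frames [0, 5, 2]
5: hit
0: hit
5: hit
1: miss, evict 2, frames [0, 5, 1]
5: hit
0: hit
1: hit
0: hit
8: miss, evict 1, frames [0, 5, 8]
0: hit
3: miss, evict 8, frames [0, 5, 3]
Page faults: 6.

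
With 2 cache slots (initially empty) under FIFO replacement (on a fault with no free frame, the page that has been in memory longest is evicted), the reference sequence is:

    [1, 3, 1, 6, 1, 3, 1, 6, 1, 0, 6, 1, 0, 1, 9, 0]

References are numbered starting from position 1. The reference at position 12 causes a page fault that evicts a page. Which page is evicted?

0

pos 1: 1 → fault, frames [1]
pos 2: 3 → fault, frames [1, 3]
pos 3: 1 → hit
pos 4: 6 → fault, evict 1, frames [3, 6]
pos 5: 1 → fault, evict 3, frames [6, 1]
pos 6: 3 → fault, evict 6, frames [1, 3]
pos 7: 1 → hit
pos 8: 6 → fault, evict 1, frames [3, 6]
pos 9: 1 → fault, evict 3, frames [6, 1]
pos 10: 0 → fault, evict 6, frames [1, 0]
pos 11: 6 → fault, evict 1, frames [0, 6]
pos 12: 1 → fault, evict 0, frames [6, 1]
At position 12, page 0 is evicted.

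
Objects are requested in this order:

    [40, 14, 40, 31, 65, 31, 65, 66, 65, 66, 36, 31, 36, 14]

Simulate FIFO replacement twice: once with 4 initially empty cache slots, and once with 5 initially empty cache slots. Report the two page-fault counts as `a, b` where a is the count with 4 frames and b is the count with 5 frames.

4 frames: F F . F F . . F . . F . . F → 7 faults.
5 frames: F F . F F . . F . . F . . . → 6 faults.
6 < 7: adding a frame reduced faults, as is typical.

7, 6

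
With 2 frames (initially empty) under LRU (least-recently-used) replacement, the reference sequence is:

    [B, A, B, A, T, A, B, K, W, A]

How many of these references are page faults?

B → fault, frames (B)
A → fault, frames (B A)
B → hit
A → hit
T → fault, evict B, frames (A T)
A → hit
B → fault, evict T, frames (A B)
K → fault, evict A, frames (B K)
W → fault, evict B, frames (K W)
A → fault, evict K, frames (W A)
Page faults: 7.

7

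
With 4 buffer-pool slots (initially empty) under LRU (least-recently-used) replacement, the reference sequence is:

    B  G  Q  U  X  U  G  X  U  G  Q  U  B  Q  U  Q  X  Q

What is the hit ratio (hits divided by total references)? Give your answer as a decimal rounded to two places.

B → miss, frames (B)
G → miss, frames (B G)
Q → miss, frames (B G Q)
U → miss, frames (B G Q U)
X → miss, evict B, frames (G Q U X)
U → hit
G → hit
X → hit
U → hit
G → hit
Q → hit
U → hit
B → miss, evict X, frames (G Q U B)
Q → hit
U → hit
Q → hit
X → miss, evict G, frames (B U Q X)
Q → hit
Hits: 11 of 18 references → 11/18 = 0.6111.

0.61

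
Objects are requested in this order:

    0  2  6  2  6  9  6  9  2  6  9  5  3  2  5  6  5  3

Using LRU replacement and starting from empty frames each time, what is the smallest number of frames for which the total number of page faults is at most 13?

2

f=1: 18 faults
f=2: 13 faults
f=3: 9 faults
f=4: 8 faults
f=5: 6 faults
f=6: 6 faults
Smallest f with faults ≤ 13 is 2.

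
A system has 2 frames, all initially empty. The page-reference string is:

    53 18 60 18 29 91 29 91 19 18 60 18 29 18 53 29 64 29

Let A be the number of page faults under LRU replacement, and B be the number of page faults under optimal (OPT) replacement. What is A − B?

1

Under LRU: F F F . F F . . F F F . F . F F F . → 12 faults.
Under OPT: F F F . F F . . F F F . F . F . F . → 11 faults.
A − B = 12 − 11 = 1.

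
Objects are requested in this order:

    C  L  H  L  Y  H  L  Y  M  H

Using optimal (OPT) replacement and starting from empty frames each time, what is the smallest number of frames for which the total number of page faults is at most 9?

f=1: 10 faults
f=2: 7 faults
f=3: 5 faults
f=4: 5 faults
f=5: 5 faults
Smallest f with faults ≤ 9 is 2.

2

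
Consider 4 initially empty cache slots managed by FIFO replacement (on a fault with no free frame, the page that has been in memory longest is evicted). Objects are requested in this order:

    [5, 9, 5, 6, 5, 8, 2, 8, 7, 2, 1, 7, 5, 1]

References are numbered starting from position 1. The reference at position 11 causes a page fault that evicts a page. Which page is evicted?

6

pos 1: 5: miss, frames [5]
pos 2: 9: miss, frames [5, 9]
pos 3: 5: hit
pos 4: 6: miss, frames [5, 9, 6]
pos 5: 5: hit
pos 6: 8: miss, frames [5, 9, 6, 8]
pos 7: 2: miss, evict 5, frames [9, 6, 8, 2]
pos 8: 8: hit
pos 9: 7: miss, evict 9, frames [6, 8, 2, 7]
pos 10: 2: hit
pos 11: 1: miss, evict 6, frames [8, 2, 7, 1]
At position 11, page 6 is evicted.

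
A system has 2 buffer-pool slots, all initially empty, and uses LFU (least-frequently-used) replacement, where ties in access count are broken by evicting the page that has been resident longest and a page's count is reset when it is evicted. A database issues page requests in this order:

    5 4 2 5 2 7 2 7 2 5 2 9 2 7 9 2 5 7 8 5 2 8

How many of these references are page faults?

5: miss, frames {5}
4: miss, frames {5,4}
2: miss, evict 5, frames {4,2}
5: miss, evict 4, frames {2,5}
2: hit
7: miss, evict 5, frames {2,7}
2: hit
7: hit
2: hit
5: miss, evict 7, frames {2,5}
2: hit
9: miss, evict 5, frames {2,9}
2: hit
7: miss, evict 9, frames {2,7}
9: miss, evict 7, frames {2,9}
2: hit
5: miss, evict 9, frames {2,5}
7: miss, evict 5, frames {2,7}
8: miss, evict 7, frames {2,8}
5: miss, evict 8, frames {2,5}
2: hit
8: miss, evict 5, frames {2,8}
Page faults: 14.

14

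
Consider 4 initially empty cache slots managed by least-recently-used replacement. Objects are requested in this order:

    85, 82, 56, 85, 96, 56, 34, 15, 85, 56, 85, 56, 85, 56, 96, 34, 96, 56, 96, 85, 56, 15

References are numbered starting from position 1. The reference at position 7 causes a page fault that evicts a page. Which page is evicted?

82

pos 1: 85 → fault, frames {85}
pos 2: 82 → fault, frames {85,82}
pos 3: 56 → fault, frames {85,82,56}
pos 4: 85 → hit
pos 5: 96 → fault, frames {82,56,85,96}
pos 6: 56 → hit
pos 7: 34 → fault, evict 82, frames {85,96,56,34}
At position 7, page 82 is evicted.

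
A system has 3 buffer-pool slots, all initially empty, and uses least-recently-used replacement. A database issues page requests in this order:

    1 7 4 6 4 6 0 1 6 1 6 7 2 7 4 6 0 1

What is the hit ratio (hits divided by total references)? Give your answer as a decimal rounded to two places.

0.33

1: fault, frames (1)
7: fault, frames (1 7)
4: fault, frames (1 7 4)
6: fault, evict 1, frames (7 4 6)
4: hit
6: hit
0: fault, evict 7, frames (4 6 0)
1: fault, evict 4, frames (6 0 1)
6: hit
1: hit
6: hit
7: fault, evict 0, frames (1 6 7)
2: fault, evict 1, frames (6 7 2)
7: hit
4: fault, evict 6, frames (2 7 4)
6: fault, evict 2, frames (7 4 6)
0: fault, evict 7, frames (4 6 0)
1: fault, evict 4, frames (6 0 1)
Hits: 6 of 18 references → 6/18 = 0.3333.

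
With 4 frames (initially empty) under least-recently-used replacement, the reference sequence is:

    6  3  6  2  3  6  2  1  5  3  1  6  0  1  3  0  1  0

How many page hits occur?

10

6 -> fault, frames (6)
3 -> fault, frames (6 3)
6 -> hit
2 -> fault, frames (3 6 2)
3 -> hit
6 -> hit
2 -> hit
1 -> fault, frames (3 6 2 1)
5 -> fault, evict 3, frames (6 2 1 5)
3 -> fault, evict 6, frames (2 1 5 3)
1 -> hit
6 -> fault, evict 2, frames (5 3 1 6)
0 -> fault, evict 5, frames (3 1 6 0)
1 -> hit
3 -> hit
0 -> hit
1 -> hit
0 -> hit
Hits: 10.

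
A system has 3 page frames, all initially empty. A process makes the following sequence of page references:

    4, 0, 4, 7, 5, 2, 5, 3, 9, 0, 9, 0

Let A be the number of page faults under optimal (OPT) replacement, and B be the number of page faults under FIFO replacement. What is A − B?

-1

Under OPT: F F . F F F . F F . . . → 7 faults.
Under FIFO: F F . F F F . F F F . . → 8 faults.
A − B = 7 − 8 = -1.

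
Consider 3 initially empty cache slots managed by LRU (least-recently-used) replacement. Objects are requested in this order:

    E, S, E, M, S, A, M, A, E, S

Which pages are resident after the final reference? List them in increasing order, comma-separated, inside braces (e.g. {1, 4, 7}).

E: fault, frames [E]
S: fault, frames [E, S]
E: hit
M: fault, frames [S, E, M]
S: hit
A: fault, evict E, frames [M, S, A]
M: hit
A: hit
E: fault, evict S, frames [M, A, E]
S: fault, evict M, frames [A, E, S]

{A, E, S}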